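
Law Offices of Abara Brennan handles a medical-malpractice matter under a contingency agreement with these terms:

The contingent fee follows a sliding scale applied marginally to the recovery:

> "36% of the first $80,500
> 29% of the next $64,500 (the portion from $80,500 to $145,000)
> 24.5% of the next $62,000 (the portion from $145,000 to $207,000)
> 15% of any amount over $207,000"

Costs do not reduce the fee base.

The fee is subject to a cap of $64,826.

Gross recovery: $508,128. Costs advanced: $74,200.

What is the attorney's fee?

$64,826.00

Fee base is the gross recovery, $508,128; costs are reimbursed separately.
First $80,500 at 36% = $28,980.00
Next $64,500 at 29% = $18,705.00
Next $62,000 at 24.5% = $15,190.00
Remaining $301,128 at 15% = $45,169.20
Fee: $28,980.00 + $18,705.00 + $15,190.00 + $45,169.20 = $108,044.20
$108,044.20 exceeds the $64,826 cap, so the fee is capped at $64,826.00.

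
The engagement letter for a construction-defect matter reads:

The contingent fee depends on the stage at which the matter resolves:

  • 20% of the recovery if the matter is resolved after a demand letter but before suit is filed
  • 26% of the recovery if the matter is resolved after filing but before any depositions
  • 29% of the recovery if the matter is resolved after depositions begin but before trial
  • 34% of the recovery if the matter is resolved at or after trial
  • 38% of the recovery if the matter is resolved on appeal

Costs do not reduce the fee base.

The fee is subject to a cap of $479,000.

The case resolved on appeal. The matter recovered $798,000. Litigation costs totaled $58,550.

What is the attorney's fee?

$303,240.00

Fee base is the gross recovery, $798,000; costs are reimbursed separately.
The matter resolved on appeal, so the 38% rate applies.
$798,000 × 38% = $303,240.00
$303,240.00 is under the $479,000 cap.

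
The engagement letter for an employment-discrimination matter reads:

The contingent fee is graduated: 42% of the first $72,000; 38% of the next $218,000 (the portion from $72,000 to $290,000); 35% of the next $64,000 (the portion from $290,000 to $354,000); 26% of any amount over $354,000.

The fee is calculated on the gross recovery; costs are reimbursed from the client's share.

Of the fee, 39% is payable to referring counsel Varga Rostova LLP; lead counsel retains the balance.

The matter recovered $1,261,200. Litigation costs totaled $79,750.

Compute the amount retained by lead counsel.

Fee base is the gross recovery, $1,261,200; costs are reimbursed separately.
First $72,000 at 42% = $30,240.00
Next $218,000 at 38% = $82,840.00
Next $64,000 at 35% = $22,400.00
Remaining $907,200 at 26% = $235,872.00
Fee: $30,240.00 + $82,840.00 + $22,400.00 + $235,872.00 = $371,352.00
Referral share: 39% of $371,352.00 = $144,827.28; lead counsel retains $371,352.00 − $144,827.28 = $226,524.72.

$226,524.72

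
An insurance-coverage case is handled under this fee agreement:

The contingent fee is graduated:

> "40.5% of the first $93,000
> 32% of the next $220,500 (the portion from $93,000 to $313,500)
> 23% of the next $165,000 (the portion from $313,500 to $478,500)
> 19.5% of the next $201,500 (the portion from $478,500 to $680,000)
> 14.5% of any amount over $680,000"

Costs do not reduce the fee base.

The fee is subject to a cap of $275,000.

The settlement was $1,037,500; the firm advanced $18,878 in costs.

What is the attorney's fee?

Fee base is the gross recovery, $1,037,500; costs are reimbursed separately.
First $93,000 at 40.5% = $37,665.00
Next $220,500 at 32% = $70,560.00
Next $165,000 at 23% = $37,950.00
Next $201,500 at 19.5% = $39,292.50
Remaining $357,500 at 14.5% = $51,837.50
Fee: $37,665.00 + $70,560.00 + $37,950.00 + $39,292.50 + $51,837.50 = $237,305.00
$237,305.00 is under the $275,000 cap.

$237,305.00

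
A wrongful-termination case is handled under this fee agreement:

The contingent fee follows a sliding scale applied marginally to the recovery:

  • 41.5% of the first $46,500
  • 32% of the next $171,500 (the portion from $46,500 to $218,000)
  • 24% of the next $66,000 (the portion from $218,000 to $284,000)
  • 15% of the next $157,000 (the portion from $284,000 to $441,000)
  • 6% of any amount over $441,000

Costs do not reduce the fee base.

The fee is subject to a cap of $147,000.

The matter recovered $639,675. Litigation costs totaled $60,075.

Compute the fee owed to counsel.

$125,488.00

Fee base is the gross recovery, $639,675; costs are reimbursed separately.
First $46,500 at 41.5% = $19,297.50
Next $171,500 at 32% = $54,880.00
Next $66,000 at 24% = $15,840.00
Next $157,000 at 15% = $23,550.00
Remaining $198,675 at 6% = $11,920.50
Fee: $19,297.50 + $54,880.00 + $15,840.00 + $23,550.00 + $11,920.50 = $125,488.00
$125,488.00 is under the $147,000 cap.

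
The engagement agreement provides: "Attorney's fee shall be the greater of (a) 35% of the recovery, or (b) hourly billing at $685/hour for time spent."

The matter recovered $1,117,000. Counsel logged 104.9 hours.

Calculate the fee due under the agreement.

(a) 35% of $1,117,000 = $390,950.00
(b) 104.9 × $685 = $71,856.50
The greater is (a): $390,950.00.

$390,950.00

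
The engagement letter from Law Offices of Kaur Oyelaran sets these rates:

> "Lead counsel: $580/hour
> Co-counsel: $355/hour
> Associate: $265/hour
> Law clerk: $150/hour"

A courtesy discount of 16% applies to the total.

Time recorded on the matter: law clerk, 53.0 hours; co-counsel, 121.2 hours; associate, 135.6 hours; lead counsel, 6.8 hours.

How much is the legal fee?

$76,317.36

Lead counsel: 6.8 × $580 = $3,944.00
Co-counsel: 121.2 × $355 = $43,026.00
Associate: 135.6 × $265 = $35,934.00
Law clerk: 53.0 × $150 = $7,950.00
Subtotal: $90,854.00
Less 16% discount: −$14,536.64
Total: $90,854.00 − $14,536.64 = $76,317.36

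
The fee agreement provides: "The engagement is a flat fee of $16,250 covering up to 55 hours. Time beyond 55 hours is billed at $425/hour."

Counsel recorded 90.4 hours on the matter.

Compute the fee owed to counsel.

$31,295.00

Flat fee: $16,250.00
Excess hours: 90.4 − 55 = 35.4
Overrun: 35.4 × $425 = $15,045.00
Total: $16,250.00 + $15,045.00 = $31,295.00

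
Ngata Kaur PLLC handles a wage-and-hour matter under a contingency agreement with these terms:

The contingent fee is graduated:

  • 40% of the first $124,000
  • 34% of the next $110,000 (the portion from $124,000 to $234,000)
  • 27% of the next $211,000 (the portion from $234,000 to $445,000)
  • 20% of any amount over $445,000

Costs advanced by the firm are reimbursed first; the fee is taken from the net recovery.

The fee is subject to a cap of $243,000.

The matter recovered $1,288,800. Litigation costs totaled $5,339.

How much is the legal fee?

$243,000.00

Fee base (net of costs): $1,288,800 − $5,339 = $1,283,461
First $124,000 at 40% = $49,600.00
Next $110,000 at 34% = $37,400.00
Next $211,000 at 27% = $56,970.00
Remaining $838,461 at 20% = $167,692.20
Fee: $49,600.00 + $37,400.00 + $56,970.00 + $167,692.20 = $311,662.20
$311,662.20 exceeds the $243,000 cap, so the fee is capped at $243,000.00.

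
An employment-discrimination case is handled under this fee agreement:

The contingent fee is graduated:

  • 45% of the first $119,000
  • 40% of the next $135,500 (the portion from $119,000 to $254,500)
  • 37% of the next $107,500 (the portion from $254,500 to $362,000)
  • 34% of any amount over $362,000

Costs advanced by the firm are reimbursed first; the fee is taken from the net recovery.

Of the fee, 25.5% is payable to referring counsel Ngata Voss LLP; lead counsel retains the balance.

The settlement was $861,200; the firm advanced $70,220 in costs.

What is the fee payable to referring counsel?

$74,811.44

Fee base (net of costs): $861,200 − $70,220 = $790,980
First $119,000 at 45% = $53,550.00
Next $135,500 at 40% = $54,200.00
Next $107,500 at 37% = $39,775.00
Remaining $428,980 at 34% = $145,853.20
Fee: $53,550.00 + $54,200.00 + $39,775.00 + $145,853.20 = $293,378.20
Referral share: 25.5% of $293,378.20 = $74,811.44; lead counsel retains $293,378.20 − $74,811.44 = $218,566.76.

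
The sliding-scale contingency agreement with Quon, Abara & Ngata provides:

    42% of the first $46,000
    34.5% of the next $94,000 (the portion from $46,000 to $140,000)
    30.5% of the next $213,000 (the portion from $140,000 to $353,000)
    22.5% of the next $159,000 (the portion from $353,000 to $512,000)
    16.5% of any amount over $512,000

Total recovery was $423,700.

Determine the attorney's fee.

First $46,000 at 42% = $19,320.00
Next $94,000 at 34.5% = $32,430.00
Next $213,000 at 30.5% = $64,965.00
Remaining $70,700 at 22.5% = $15,907.50
Fee: $19,320.00 + $32,430.00 + $64,965.00 + $15,907.50 = $132,622.50

$132,622.50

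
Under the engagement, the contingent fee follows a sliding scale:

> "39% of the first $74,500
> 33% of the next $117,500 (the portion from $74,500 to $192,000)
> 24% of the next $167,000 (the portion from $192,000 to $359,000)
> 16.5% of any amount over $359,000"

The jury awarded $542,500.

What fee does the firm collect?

First $74,500 at 39% = $29,055.00
Next $117,500 at 33% = $38,775.00
Next $167,000 at 24% = $40,080.00
Remaining $183,500 at 16.5% = $30,277.50
Fee: $29,055.00 + $38,775.00 + $40,080.00 + $30,277.50 = $138,187.50

$138,187.50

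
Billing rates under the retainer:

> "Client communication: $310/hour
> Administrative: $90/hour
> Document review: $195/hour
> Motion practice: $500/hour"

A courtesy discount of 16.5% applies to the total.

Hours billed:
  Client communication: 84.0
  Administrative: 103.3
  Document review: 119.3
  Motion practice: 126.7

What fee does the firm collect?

$101,828.67

Client communication: 84.0 × $310 = $26,040.00
Administrative: 103.3 × $90 = $9,297.00
Document review: 119.3 × $195 = $23,263.50
Motion practice: 126.7 × $500 = $63,350.00
Subtotal: $121,950.50
Less 16.5% discount: −$20,121.83
Total: $121,950.50 − $20,121.83 = $101,828.67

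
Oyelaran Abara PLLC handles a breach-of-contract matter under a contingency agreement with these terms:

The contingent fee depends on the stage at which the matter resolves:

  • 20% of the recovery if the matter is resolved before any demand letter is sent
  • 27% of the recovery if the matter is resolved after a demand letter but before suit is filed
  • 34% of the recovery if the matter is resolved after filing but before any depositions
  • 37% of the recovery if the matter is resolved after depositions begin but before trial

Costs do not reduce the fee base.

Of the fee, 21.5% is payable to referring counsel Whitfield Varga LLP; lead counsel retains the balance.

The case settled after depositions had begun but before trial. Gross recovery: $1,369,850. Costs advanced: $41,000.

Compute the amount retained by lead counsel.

$397,872.93

Fee base is the gross recovery, $1,369,850; costs are reimbursed separately.
The matter settled after depositions had begun but before trial, so the 37% rate applies.
$1,369,850 × 37% = $506,844.50
Referral share: 21.5% of $506,844.50 = $108,971.57; lead counsel retains $506,844.50 − $108,971.57 = $397,872.93.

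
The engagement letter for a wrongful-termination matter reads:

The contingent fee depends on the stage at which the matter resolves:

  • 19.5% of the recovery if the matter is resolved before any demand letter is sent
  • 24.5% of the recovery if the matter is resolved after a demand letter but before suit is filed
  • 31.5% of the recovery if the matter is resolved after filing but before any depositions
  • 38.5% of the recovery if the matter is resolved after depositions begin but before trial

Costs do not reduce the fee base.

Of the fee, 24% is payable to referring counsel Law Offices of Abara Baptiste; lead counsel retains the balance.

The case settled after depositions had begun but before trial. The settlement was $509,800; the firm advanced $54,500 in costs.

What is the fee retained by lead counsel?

$149,167.48

Fee base is the gross recovery, $509,800; costs are reimbursed separately.
The matter settled after depositions had begun but before trial, so the 38.5% rate applies.
$509,800 × 38.5% = $196,273.00
Referral share: 24% of $196,273.00 = $47,105.52; lead counsel retains $196,273.00 − $47,105.52 = $149,167.48.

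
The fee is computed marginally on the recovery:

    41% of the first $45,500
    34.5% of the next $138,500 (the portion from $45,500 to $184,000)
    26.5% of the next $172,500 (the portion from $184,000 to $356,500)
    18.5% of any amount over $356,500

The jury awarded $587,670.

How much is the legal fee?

First $45,500 at 41% = $18,655.00
Next $138,500 at 34.5% = $47,782.50
Next $172,500 at 26.5% = $45,712.50
Remaining $231,170 at 18.5% = $42,766.45
Fee: $18,655.00 + $47,782.50 + $45,712.50 + $42,766.45 = $154,916.45

$154,916.45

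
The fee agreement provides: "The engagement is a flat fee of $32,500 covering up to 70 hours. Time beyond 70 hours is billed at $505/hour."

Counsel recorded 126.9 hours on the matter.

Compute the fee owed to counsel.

$61,234.50

Flat fee: $32,500.00
Excess hours: 126.9 − 70 = 56.9
Overrun: 56.9 × $505 = $28,734.50
Total: $32,500.00 + $28,734.50 = $61,234.50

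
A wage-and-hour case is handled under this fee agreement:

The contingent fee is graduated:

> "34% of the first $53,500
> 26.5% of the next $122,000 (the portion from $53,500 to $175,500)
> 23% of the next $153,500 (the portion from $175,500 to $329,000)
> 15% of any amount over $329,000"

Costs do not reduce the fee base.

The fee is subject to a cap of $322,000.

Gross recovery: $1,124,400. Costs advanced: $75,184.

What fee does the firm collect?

Fee base is the gross recovery, $1,124,400; costs are reimbursed separately.
First $53,500 at 34% = $18,190.00
Next $122,000 at 26.5% = $32,330.00
Next $153,500 at 23% = $35,305.00
Remaining $795,400 at 15% = $119,310.00
Fee: $18,190.00 + $32,330.00 + $35,305.00 + $119,310.00 = $205,135.00
$205,135.00 is under the $322,000 cap.

$205,135.00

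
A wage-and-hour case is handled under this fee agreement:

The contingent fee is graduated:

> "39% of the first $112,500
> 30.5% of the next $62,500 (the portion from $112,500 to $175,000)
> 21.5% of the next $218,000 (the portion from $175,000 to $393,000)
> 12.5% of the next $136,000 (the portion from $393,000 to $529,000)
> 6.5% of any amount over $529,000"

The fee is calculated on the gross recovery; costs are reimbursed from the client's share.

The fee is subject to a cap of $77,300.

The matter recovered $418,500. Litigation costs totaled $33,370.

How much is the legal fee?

$77,300.00

Fee base is the gross recovery, $418,500; costs are reimbursed separately.
First $112,500 at 39% = $43,875.00
Next $62,500 at 30.5% = $19,062.50
Next $218,000 at 21.5% = $46,870.00
Remaining $25,500 at 12.5% = $3,187.50
Fee: $43,875.00 + $19,062.50 + $46,870.00 + $3,187.50 = $112,995.00
$112,995.00 exceeds the $77,300 cap, so the fee is capped at $77,300.00.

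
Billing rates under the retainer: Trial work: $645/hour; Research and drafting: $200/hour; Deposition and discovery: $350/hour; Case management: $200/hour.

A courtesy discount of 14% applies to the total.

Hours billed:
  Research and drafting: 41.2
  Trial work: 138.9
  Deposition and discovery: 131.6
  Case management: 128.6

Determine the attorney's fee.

Trial work: 138.9 × $645 = $89,590.50
Research and drafting: 41.2 × $200 = $8,240.00
Deposition and discovery: 131.6 × $350 = $46,060.00
Case management: 128.6 × $200 = $25,720.00
Subtotal: $169,610.50
Less 14% discount: −$23,745.47
Total: $169,610.50 − $23,745.47 = $145,865.03

$145,865.03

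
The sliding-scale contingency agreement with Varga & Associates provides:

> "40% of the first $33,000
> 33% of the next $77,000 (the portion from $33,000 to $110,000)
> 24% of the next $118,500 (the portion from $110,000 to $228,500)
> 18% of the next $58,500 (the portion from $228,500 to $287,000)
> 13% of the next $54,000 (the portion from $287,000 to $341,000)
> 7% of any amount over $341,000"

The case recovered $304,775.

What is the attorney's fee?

$79,890.75

First $33,000 at 40% = $13,200.00
Next $77,000 at 33% = $25,410.00
Next $118,500 at 24% = $28,440.00
Next $58,500 at 18% = $10,530.00
Remaining $17,775 at 13% = $2,310.75
Fee: $13,200.00 + $25,410.00 + $28,440.00 + $10,530.00 + $2,310.75 = $79,890.75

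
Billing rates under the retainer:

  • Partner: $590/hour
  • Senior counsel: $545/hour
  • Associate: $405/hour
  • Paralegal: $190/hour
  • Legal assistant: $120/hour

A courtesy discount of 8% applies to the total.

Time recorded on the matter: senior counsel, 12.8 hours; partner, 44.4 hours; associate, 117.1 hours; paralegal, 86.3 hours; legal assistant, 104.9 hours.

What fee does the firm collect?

$100,815.90

Partner: 44.4 × $590 = $26,196.00
Senior counsel: 12.8 × $545 = $6,976.00
Associate: 117.1 × $405 = $47,425.50
Paralegal: 86.3 × $190 = $16,397.00
Legal assistant: 104.9 × $120 = $12,588.00
Subtotal: $109,582.50
Less 8% discount: −$8,766.60
Total: $109,582.50 − $8,766.60 = $100,815.90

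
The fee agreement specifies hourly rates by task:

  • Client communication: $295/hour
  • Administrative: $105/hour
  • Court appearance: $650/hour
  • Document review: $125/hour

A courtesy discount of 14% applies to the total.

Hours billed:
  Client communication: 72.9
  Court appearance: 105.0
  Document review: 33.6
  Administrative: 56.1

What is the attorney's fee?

Client communication: 72.9 × $295 = $21,505.50
Administrative: 56.1 × $105 = $5,890.50
Court appearance: 105.0 × $650 = $68,250.00
Document review: 33.6 × $125 = $4,200.00
Subtotal: $99,846.00
Less 14% discount: −$13,978.44
Total: $99,846.00 − $13,978.44 = $85,867.56

$85,867.56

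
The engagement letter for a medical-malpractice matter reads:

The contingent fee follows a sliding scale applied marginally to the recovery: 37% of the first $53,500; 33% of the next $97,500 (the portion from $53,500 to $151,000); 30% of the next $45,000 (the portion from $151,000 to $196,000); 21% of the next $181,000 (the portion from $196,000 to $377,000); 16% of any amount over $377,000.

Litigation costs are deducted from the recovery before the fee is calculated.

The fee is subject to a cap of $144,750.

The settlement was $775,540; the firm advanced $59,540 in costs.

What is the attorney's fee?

$144,750.00

Fee base (net of costs): $775,540 − $59,540 = $716,000
First $53,500 at 37% = $19,795.00
Next $97,500 at 33% = $32,175.00
Next $45,000 at 30% = $13,500.00
Next $181,000 at 21% = $38,010.00
Remaining $339,000 at 16% = $54,240.00
Fee: $19,795.00 + $32,175.00 + $13,500.00 + $38,010.00 + $54,240.00 = $157,720.00
$157,720.00 exceeds the $144,750 cap, so the fee is capped at $144,750.00.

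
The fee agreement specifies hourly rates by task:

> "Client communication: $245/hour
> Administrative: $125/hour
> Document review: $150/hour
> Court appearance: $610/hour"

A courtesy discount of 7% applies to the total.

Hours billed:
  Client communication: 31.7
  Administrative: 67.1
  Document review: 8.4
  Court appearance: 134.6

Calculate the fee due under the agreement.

$92,553.60

Client communication: 31.7 × $245 = $7,766.50
Administrative: 67.1 × $125 = $8,387.50
Document review: 8.4 × $150 = $1,260.00
Court appearance: 134.6 × $610 = $82,106.00
Subtotal: $99,520.00
Less 7% discount: −$6,966.40
Total: $99,520.00 − $6,966.40 = $92,553.60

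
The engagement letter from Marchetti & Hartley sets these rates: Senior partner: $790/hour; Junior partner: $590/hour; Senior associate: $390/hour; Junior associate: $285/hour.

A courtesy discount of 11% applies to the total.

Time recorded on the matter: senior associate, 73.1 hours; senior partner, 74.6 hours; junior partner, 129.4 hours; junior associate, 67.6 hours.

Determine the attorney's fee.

Senior partner: 74.6 × $790 = $58,934.00
Junior partner: 129.4 × $590 = $76,346.00
Senior associate: 73.1 × $390 = $28,509.00
Junior associate: 67.6 × $285 = $19,266.00
Subtotal: $183,055.00
Less 11% discount: −$20,136.05
Total: $183,055.00 − $20,136.05 = $162,918.95

$162,918.95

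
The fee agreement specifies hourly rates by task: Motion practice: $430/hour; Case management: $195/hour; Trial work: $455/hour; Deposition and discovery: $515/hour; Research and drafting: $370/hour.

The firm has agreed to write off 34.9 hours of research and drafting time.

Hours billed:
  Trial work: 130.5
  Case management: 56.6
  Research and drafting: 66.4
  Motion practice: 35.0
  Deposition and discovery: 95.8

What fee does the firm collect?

Motion practice: 35.0 × $430 = $15,050.00
Case management: 56.6 × $195 = $11,037.00
Trial work: 130.5 × $455 = $59,377.50
Deposition and discovery: 95.8 × $515 = $49,337.00
Research and drafting: 66.4 × $370 = $24,568.00
Subtotal: $159,369.50
Write-off: 34.9 × $370 = $12,913.00
Total: $159,369.50 − $12,913.00 = $146,456.50

$146,456.50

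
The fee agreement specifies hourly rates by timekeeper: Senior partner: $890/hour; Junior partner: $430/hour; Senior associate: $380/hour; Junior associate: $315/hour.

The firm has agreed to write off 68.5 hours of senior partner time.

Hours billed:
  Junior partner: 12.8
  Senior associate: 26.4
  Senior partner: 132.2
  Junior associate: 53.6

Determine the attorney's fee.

Senior partner: 132.2 × $890 = $117,658.00
Junior partner: 12.8 × $430 = $5,504.00
Senior associate: 26.4 × $380 = $10,032.00
Junior associate: 53.6 × $315 = $16,884.00
Subtotal: $150,078.00
Write-off: 68.5 × $890 = $60,965.00
Total: $150,078.00 − $60,965.00 = $89,113.00

$89,113.00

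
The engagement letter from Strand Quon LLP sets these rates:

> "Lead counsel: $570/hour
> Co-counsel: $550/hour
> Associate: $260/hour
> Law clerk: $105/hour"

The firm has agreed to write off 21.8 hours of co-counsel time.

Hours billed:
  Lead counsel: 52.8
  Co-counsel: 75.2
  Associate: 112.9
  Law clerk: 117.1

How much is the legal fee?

$101,115.50

Lead counsel: 52.8 × $570 = $30,096.00
Co-counsel: 75.2 × $550 = $41,360.00
Associate: 112.9 × $260 = $29,354.00
Law clerk: 117.1 × $105 = $12,295.50
Subtotal: $113,105.50
Write-off: 21.8 × $550 = $11,990.00
Total: $113,105.50 − $11,990.00 = $101,115.50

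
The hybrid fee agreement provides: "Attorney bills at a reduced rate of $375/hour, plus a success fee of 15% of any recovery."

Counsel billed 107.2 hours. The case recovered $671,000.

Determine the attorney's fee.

$140,850.00

Hourly: 107.2 × $375 = $40,200.00
Success fee: 15% of $671,000 = $100,650.00
Total: $40,200.00 + $100,650.00 = $140,850.00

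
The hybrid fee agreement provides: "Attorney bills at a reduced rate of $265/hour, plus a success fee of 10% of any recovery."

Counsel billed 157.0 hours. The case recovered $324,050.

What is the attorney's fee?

$74,010.00

Hourly: 157.0 × $265 = $41,605.00
Success fee: 10% of $324,050 = $32,405.00
Total: $41,605.00 + $32,405.00 = $74,010.00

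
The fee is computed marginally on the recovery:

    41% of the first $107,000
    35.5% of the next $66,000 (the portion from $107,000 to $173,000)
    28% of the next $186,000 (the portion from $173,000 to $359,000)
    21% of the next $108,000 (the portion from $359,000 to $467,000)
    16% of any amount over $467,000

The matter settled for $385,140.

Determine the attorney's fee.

$124,869.40

First $107,000 at 41% = $43,870.00
Next $66,000 at 35.5% = $23,430.00
Next $186,000 at 28% = $52,080.00
Remaining $26,140 at 21% = $5,489.40
Fee: $43,870.00 + $23,430.00 + $52,080.00 + $5,489.40 = $124,869.40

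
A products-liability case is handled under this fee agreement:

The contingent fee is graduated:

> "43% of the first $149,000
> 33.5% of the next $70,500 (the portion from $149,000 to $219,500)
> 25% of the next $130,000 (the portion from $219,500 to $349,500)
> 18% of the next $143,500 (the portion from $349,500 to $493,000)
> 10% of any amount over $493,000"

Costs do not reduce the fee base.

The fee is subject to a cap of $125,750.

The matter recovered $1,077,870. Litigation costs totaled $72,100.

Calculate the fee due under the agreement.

$125,750.00

Fee base is the gross recovery, $1,077,870; costs are reimbursed separately.
First $149,000 at 43% = $64,070.00
Next $70,500 at 33.5% = $23,617.50
Next $130,000 at 25% = $32,500.00
Next $143,500 at 18% = $25,830.00
Remaining $584,870 at 10% = $58,487.00
Fee: $64,070.00 + $23,617.50 + $32,500.00 + $25,830.00 + $58,487.00 = $204,504.50
$204,504.50 exceeds the $125,750 cap, so the fee is capped at $125,750.00.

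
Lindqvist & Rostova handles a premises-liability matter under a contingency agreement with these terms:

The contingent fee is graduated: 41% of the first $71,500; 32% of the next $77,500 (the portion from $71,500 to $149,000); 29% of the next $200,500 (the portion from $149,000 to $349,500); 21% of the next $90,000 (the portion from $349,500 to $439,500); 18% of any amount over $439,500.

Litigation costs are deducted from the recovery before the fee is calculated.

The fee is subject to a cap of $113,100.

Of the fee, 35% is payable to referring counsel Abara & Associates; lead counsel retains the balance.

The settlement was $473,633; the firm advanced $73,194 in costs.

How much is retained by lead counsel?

Fee base (net of costs): $473,633 − $73,194 = $400,439
First $71,500 at 41% = $29,315.00
Next $77,500 at 32% = $24,800.00
Next $200,500 at 29% = $58,145.00
Remaining $50,939 at 21% = $10,697.19
Fee: $29,315.00 + $24,800.00 + $58,145.00 + $10,697.19 = $122,957.19
$122,957.19 exceeds the $113,100 cap, so the fee is capped at $113,100.00.
Referral share: 35% of $113,100.00 = $39,585.00; lead counsel retains $113,100.00 − $39,585.00 = $73,515.00.

$73,515.00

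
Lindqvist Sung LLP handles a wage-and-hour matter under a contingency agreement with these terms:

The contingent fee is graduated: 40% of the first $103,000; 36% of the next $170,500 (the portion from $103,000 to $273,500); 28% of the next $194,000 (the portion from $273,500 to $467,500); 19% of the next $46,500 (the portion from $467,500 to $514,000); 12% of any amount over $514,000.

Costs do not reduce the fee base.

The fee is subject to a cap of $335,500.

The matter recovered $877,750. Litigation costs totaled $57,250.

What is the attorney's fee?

Fee base is the gross recovery, $877,750; costs are reimbursed separately.
First $103,000 at 40% = $41,200.00
Next $170,500 at 36% = $61,380.00
Next $194,000 at 28% = $54,320.00
Next $46,500 at 19% = $8,835.00
Remaining $363,750 at 12% = $43,650.00
Fee: $41,200.00 + $61,380.00 + $54,320.00 + $8,835.00 + $43,650.00 = $209,385.00
$209,385.00 is under the $335,500 cap.

$209,385.00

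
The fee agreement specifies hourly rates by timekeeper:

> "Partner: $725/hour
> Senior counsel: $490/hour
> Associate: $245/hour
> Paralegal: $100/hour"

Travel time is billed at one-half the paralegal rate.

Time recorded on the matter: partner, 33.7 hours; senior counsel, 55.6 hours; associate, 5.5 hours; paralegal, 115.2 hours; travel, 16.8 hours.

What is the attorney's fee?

$65,384.00

Partner: 33.7 × $725 = $24,432.50
Senior counsel: 55.6 × $490 = $27,244.00
Associate: 5.5 × $245 = $1,347.50
Paralegal: 115.2 × $100 = $11,520.00
Subtotal: $24,432.50 + $27,244.00 + $1,347.50 + $11,520.00 = $64,544.00
Travel: 16.8 × ($100 ÷ 2) = 16.8 × $50.00 = $840.00
Total: $64,544.00 + $840.00 = $65,384.00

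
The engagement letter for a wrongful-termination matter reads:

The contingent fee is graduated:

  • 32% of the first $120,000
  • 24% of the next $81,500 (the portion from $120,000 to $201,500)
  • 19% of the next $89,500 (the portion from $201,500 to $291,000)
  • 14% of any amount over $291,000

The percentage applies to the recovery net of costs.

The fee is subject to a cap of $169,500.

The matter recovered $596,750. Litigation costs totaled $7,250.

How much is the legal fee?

Fee base (net of costs): $596,750 − $7,250 = $589,500
First $120,000 at 32% = $38,400.00
Next $81,500 at 24% = $19,560.00
Next $89,500 at 19% = $17,005.00
Remaining $298,500 at 14% = $41,790.00
Fee: $38,400.00 + $19,560.00 + $17,005.00 + $41,790.00 = $116,755.00
$116,755.00 is under the $169,500 cap.

$116,755.00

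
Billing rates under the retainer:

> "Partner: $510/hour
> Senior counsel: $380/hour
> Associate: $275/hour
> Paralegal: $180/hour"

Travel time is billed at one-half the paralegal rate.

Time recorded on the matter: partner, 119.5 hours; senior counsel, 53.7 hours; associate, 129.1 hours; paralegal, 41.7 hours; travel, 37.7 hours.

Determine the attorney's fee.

$127,752.50

Partner: 119.5 × $510 = $60,945.00
Senior counsel: 53.7 × $380 = $20,406.00
Associate: 129.1 × $275 = $35,502.50
Paralegal: 41.7 × $180 = $7,506.00
Subtotal: $60,945.00 + $20,406.00 + $35,502.50 + $7,506.00 = $124,359.50
Travel: 37.7 × ($180 ÷ 2) = 37.7 × $90.00 = $3,393.00
Total: $124,359.50 + $3,393.00 = $127,752.50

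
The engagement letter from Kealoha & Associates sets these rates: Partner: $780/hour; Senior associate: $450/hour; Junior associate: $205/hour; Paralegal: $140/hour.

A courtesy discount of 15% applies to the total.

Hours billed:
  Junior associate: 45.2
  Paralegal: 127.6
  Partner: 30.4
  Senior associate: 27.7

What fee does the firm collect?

Partner: 30.4 × $780 = $23,712.00
Senior associate: 27.7 × $450 = $12,465.00
Junior associate: 45.2 × $205 = $9,266.00
Paralegal: 127.6 × $140 = $17,864.00
Subtotal: $63,307.00
Less 15% discount: −$9,496.05
Total: $63,307.00 − $9,496.05 = $53,810.95

$53,810.95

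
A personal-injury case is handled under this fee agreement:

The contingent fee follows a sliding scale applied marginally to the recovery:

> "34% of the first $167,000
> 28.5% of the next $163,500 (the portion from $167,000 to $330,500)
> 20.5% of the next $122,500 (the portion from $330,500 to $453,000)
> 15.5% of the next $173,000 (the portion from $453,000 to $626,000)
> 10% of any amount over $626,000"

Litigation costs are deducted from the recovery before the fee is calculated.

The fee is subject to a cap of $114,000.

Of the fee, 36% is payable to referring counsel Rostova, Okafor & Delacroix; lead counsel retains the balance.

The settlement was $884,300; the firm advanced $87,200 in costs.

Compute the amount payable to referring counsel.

$41,040.00

Fee base (net of costs): $884,300 − $87,200 = $797,100
First $167,000 at 34% = $56,780.00
Next $163,500 at 28.5% = $46,597.50
Next $122,500 at 20.5% = $25,112.50
Next $173,000 at 15.5% = $26,815.00
Remaining $171,100 at 10% = $17,110.00
Fee: $56,780.00 + $46,597.50 + $25,112.50 + $26,815.00 + $17,110.00 = $172,415.00
$172,415.00 exceeds the $114,000 cap, so the fee is capped at $114,000.00.
Referral share: 36% of $114,000.00 = $41,040.00; lead counsel retains $114,000.00 − $41,040.00 = $72,960.00.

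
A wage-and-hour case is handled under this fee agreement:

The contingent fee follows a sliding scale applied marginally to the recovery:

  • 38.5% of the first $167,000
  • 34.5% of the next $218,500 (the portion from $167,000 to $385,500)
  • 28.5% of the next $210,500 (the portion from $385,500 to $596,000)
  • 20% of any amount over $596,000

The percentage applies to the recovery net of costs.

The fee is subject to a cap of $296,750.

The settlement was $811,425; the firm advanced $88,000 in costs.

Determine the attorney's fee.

Fee base (net of costs): $811,425 − $88,000 = $723,425
First $167,000 at 38.5% = $64,295.00
Next $218,500 at 34.5% = $75,382.50
Next $210,500 at 28.5% = $59,992.50
Remaining $127,425 at 20% = $25,485.00
Fee: $64,295.00 + $75,382.50 + $59,992.50 + $25,485.00 = $225,155.00
$225,155.00 is under the $296,750 cap.

$225,155.00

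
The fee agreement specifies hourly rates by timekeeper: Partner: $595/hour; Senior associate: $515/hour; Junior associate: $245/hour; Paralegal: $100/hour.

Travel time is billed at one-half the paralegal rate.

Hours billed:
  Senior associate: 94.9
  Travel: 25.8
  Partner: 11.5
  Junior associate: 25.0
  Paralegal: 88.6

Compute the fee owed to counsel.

Partner: 11.5 × $595 = $6,842.50
Senior associate: 94.9 × $515 = $48,873.50
Junior associate: 25.0 × $245 = $6,125.00
Paralegal: 88.6 × $100 = $8,860.00
Subtotal: $6,842.50 + $48,873.50 + $6,125.00 + $8,860.00 = $70,701.00
Travel: 25.8 × ($100 ÷ 2) = 25.8 × $50.00 = $1,290.00
Total: $70,701.00 + $1,290.00 = $71,991.00

$71,991.00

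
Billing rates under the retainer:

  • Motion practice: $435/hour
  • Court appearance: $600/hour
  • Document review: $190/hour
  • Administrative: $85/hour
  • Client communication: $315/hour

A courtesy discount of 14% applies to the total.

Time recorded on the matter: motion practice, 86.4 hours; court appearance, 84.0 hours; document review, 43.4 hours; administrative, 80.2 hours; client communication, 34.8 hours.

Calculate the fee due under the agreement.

$98,047.74

Motion practice: 86.4 × $435 = $37,584.00
Court appearance: 84.0 × $600 = $50,400.00
Document review: 43.4 × $190 = $8,246.00
Administrative: 80.2 × $85 = $6,817.00
Client communication: 34.8 × $315 = $10,962.00
Subtotal: $114,009.00
Less 14% discount: −$15,961.26
Total: $114,009.00 − $15,961.26 = $98,047.74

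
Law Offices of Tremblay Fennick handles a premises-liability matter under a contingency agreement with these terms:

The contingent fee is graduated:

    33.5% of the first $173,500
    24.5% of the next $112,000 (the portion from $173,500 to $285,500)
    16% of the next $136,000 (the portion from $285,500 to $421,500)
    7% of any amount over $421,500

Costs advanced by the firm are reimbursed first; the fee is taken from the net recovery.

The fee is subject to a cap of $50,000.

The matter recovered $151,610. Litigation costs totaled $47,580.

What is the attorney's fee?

Fee base (net of costs): $151,610 − $47,580 = $104,030
First $104,030 at 33.5% = $34,850.05
$34,850.05 is under the $50,000 cap.

$34,850.05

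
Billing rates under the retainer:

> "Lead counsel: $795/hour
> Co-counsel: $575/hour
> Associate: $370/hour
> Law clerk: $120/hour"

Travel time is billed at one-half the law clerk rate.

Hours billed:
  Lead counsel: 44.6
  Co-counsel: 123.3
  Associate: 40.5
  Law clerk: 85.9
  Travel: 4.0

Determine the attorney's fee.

Lead counsel: 44.6 × $795 = $35,457.00
Co-counsel: 123.3 × $575 = $70,897.50
Associate: 40.5 × $370 = $14,985.00
Law clerk: 85.9 × $120 = $10,308.00
Subtotal: $35,457.00 + $70,897.50 + $14,985.00 + $10,308.00 = $131,647.50
Travel: 4.0 × ($120 ÷ 2) = 4.0 × $60.00 = $240.00
Total: $131,647.50 + $240.00 = $131,887.50

$131,887.50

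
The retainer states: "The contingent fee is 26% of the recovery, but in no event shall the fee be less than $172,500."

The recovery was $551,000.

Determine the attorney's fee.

$172,500.00

26% of $551,000 = $143,260.00
That is below the $172,500 minimum, so the minimum applies.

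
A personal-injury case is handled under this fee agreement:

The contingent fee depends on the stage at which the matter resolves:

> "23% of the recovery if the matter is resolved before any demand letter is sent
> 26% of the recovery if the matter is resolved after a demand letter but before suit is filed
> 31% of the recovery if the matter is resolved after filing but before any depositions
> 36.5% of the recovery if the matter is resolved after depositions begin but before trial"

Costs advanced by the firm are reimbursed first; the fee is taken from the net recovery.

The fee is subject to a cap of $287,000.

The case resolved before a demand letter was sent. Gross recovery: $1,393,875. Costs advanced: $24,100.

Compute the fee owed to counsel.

$287,000.00

Fee base (net of costs): $1,393,875 − $24,100 = $1,369,775
The matter resolved before a demand letter was sent, so the 23% rate applies.
$1,369,775 × 23% = $315,048.25
$315,048.25 exceeds the $287,000 cap, so the fee is capped at $287,000.00.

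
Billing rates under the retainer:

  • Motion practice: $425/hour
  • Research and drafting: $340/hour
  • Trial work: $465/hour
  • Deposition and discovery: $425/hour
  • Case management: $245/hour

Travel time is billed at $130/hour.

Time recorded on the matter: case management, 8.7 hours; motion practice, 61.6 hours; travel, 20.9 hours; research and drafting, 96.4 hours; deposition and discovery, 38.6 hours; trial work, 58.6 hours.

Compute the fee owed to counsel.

Motion practice: 61.6 × $425 = $26,180.00
Research and drafting: 96.4 × $340 = $32,776.00
Trial work: 58.6 × $465 = $27,249.00
Deposition and discovery: 38.6 × $425 = $16,405.00
Case management: 8.7 × $245 = $2,131.50
Subtotal: $26,180.00 + $32,776.00 + $27,249.00 + $16,405.00 + $2,131.50 = $104,741.50
Travel: 20.9 × $130 = $2,717.00
Total: $104,741.50 + $2,717.00 = $107,458.50

$107,458.50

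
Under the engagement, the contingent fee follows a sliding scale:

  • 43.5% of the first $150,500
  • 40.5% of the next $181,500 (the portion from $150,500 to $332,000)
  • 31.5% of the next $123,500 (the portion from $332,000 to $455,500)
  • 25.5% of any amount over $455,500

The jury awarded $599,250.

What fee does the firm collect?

$214,533.75

First $150,500 at 43.5% = $65,467.50
Next $181,500 at 40.5% = $73,507.50
Next $123,500 at 31.5% = $38,902.50
Remaining $143,750 at 25.5% = $36,656.25
Fee: $65,467.50 + $73,507.50 + $38,902.50 + $36,656.25 = $214,533.75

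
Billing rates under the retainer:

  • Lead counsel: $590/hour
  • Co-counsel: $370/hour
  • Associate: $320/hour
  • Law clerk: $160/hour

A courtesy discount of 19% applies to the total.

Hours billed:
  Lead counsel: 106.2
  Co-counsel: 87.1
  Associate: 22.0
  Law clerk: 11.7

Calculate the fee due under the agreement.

Lead counsel: 106.2 × $590 = $62,658.00
Co-counsel: 87.1 × $370 = $32,227.00
Associate: 22.0 × $320 = $7,040.00
Law clerk: 11.7 × $160 = $1,872.00
Subtotal: $103,797.00
Less 19% discount: −$19,721.43
Total: $103,797.00 − $19,721.43 = $84,075.57

$84,075.57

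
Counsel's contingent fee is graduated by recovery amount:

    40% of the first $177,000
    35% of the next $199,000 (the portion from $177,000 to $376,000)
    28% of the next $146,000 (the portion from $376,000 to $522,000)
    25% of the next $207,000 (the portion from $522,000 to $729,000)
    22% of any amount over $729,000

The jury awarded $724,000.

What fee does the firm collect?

$231,830.00

First $177,000 at 40% = $70,800.00
Next $199,000 at 35% = $69,650.00
Next $146,000 at 28% = $40,880.00
Remaining $202,000 at 25% = $50,500.00
Fee: $70,800.00 + $69,650.00 + $40,880.00 + $50,500.00 = $231,830.00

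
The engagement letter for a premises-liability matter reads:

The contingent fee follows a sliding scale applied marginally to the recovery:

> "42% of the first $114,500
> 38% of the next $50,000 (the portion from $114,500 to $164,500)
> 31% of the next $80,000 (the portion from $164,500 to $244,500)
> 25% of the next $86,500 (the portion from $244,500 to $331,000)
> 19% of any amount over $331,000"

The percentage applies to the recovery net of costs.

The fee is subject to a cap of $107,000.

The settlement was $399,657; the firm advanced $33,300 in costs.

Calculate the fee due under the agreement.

$107,000.00

Fee base (net of costs): $399,657 − $33,300 = $366,357
First $114,500 at 42% = $48,090.00
Next $50,000 at 38% = $19,000.00
Next $80,000 at 31% = $24,800.00
Next $86,500 at 25% = $21,625.00
Remaining $35,357 at 19% = $6,717.83
Fee: $48,090.00 + $19,000.00 + $24,800.00 + $21,625.00 + $6,717.83 = $120,232.83
$120,232.83 exceeds the $107,000 cap, so the fee is capped at $107,000.00.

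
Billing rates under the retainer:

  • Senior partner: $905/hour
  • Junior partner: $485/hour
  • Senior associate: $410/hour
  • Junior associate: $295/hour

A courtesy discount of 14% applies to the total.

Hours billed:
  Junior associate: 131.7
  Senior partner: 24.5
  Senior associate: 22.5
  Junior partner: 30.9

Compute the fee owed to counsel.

Senior partner: 24.5 × $905 = $22,172.50
Junior partner: 30.9 × $485 = $14,986.50
Senior associate: 22.5 × $410 = $9,225.00
Junior associate: 131.7 × $295 = $38,851.50
Subtotal: $85,235.50
Less 14% discount: −$11,932.97
Total: $85,235.50 − $11,932.97 = $73,302.53

$73,302.53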